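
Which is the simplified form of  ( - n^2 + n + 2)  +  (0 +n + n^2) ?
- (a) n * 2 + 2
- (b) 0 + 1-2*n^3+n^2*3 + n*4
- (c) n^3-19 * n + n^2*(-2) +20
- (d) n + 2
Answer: a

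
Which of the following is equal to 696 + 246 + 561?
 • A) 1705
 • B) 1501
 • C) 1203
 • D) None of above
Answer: D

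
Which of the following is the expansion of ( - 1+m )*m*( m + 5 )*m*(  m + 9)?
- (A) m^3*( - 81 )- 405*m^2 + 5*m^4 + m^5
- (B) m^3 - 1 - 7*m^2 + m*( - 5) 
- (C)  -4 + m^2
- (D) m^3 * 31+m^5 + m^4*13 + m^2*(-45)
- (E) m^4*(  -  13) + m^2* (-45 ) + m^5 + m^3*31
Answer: D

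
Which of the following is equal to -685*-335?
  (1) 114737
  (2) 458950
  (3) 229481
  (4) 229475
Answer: 4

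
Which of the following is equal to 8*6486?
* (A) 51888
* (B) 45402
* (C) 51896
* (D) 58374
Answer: A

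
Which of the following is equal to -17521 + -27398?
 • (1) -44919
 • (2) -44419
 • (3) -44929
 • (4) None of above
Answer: 1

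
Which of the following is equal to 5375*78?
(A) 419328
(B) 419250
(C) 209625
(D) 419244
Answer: B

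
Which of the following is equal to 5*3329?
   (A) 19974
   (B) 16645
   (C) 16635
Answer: B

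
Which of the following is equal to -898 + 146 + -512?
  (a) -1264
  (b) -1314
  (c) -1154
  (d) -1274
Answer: a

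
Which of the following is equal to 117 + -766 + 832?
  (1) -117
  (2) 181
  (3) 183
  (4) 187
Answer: 3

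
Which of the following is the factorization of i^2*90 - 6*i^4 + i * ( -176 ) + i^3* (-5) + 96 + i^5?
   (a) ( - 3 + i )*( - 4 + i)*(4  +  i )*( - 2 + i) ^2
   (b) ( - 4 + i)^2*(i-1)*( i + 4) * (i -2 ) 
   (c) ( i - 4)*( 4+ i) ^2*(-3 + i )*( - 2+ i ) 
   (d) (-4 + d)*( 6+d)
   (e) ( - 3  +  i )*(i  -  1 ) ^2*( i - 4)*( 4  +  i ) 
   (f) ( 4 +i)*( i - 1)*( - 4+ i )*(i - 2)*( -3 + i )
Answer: f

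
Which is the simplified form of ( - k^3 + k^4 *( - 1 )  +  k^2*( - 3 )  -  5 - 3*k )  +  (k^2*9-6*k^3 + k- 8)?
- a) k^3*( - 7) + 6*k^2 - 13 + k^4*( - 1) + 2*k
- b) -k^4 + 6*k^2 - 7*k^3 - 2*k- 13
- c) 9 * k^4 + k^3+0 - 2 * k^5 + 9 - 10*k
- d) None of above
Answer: b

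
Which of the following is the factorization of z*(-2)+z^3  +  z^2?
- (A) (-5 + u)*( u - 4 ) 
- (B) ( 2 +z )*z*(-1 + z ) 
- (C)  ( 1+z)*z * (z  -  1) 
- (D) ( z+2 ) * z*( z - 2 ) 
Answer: B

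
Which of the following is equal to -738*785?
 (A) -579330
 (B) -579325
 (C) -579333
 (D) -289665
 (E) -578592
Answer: A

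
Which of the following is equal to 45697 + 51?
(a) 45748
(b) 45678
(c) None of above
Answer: a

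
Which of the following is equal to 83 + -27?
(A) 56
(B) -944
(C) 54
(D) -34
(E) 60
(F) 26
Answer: A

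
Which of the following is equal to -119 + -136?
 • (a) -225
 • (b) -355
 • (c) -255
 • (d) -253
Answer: c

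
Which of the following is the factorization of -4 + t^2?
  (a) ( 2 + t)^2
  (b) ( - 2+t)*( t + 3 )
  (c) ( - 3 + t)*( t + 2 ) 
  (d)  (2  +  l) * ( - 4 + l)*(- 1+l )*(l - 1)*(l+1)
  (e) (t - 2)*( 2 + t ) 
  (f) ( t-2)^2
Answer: e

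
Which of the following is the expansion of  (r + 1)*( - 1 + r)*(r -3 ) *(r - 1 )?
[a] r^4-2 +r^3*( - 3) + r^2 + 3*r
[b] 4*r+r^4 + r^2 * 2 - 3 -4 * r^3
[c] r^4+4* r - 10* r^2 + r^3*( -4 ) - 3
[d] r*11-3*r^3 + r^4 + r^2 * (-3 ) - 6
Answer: b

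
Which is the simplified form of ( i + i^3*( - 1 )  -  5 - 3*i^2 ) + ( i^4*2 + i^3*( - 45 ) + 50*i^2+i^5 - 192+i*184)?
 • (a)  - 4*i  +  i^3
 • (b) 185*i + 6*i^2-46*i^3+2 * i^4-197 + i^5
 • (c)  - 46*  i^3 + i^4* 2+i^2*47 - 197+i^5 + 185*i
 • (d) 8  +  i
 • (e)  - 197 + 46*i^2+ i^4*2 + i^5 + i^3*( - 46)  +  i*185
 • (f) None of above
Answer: c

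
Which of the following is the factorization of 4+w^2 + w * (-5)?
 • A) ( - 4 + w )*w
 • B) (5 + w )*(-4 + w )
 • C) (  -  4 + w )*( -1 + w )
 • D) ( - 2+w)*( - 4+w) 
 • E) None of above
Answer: C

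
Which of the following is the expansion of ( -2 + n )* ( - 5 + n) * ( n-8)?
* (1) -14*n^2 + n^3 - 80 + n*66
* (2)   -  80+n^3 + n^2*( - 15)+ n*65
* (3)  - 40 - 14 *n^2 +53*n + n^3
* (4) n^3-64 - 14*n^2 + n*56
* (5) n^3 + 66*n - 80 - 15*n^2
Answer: 5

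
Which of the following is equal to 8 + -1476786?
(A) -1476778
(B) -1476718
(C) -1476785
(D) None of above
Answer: A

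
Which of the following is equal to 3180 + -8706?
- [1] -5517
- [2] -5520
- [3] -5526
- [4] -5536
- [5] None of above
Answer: 3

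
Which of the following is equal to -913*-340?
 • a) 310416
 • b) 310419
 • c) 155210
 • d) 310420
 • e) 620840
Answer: d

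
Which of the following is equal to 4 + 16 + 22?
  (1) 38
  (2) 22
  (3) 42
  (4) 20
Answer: 3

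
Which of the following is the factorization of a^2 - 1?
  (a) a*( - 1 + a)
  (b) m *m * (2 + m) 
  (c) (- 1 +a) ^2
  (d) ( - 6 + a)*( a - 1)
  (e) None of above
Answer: e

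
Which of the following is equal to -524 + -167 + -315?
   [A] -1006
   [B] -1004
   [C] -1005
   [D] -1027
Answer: A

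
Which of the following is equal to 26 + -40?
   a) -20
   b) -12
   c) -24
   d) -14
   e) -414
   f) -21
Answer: d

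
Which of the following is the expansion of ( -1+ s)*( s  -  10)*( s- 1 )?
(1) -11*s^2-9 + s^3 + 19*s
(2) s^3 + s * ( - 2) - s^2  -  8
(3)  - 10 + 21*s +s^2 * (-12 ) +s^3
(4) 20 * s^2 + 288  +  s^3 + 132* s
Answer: 3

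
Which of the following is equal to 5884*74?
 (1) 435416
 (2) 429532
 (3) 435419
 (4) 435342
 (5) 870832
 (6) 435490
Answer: 1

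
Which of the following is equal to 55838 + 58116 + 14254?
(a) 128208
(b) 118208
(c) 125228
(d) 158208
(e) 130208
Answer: a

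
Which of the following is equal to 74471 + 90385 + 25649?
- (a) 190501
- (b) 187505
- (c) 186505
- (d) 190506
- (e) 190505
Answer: e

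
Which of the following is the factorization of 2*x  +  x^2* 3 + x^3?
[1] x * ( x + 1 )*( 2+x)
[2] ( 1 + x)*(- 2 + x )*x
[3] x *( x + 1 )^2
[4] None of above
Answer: 1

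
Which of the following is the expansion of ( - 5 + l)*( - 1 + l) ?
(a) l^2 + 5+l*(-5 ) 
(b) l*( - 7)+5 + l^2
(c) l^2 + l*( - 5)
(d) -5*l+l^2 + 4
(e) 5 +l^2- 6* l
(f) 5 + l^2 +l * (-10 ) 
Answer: e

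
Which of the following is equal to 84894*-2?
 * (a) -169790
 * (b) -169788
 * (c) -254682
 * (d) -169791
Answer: b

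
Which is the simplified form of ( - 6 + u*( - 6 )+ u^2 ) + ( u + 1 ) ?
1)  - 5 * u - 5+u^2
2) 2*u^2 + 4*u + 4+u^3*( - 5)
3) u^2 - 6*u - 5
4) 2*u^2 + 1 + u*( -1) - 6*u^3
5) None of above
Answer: 1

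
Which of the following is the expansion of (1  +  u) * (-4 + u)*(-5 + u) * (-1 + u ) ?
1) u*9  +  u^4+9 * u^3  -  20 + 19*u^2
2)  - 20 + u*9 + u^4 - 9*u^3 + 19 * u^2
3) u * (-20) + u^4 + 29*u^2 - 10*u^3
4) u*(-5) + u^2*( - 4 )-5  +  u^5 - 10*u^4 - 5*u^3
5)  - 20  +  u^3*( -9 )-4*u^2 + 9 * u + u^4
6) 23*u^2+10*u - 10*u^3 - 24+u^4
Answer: 2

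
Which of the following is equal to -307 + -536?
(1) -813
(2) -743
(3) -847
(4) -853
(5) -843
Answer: 5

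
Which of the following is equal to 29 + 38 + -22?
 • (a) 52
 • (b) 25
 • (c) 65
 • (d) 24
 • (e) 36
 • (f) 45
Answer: f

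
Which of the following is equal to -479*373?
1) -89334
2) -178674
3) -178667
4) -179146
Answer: 3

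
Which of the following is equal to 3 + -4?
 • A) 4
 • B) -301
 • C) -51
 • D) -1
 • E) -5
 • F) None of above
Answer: D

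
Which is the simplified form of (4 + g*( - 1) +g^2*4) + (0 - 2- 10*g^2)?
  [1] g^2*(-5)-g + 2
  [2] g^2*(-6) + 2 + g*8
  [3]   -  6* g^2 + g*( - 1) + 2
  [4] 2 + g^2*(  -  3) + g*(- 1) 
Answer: 3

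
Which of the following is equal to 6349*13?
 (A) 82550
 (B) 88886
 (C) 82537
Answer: C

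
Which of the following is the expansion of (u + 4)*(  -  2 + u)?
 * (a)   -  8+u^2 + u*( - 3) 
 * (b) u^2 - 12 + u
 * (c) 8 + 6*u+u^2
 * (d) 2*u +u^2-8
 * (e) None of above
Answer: d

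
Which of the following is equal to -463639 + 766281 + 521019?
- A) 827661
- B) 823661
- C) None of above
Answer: B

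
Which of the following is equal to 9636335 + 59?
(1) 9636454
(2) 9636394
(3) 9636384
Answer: 2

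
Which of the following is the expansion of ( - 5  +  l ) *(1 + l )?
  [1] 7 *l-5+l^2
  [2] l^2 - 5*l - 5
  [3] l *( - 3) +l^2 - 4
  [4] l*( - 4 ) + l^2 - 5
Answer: 4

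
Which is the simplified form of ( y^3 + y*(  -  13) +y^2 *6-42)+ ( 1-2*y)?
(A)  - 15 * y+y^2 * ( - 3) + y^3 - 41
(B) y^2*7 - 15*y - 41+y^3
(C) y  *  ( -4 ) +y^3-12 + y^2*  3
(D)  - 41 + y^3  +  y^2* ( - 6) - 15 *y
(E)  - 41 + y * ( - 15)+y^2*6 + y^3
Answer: E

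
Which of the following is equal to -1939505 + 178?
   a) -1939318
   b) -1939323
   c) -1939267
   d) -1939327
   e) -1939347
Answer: d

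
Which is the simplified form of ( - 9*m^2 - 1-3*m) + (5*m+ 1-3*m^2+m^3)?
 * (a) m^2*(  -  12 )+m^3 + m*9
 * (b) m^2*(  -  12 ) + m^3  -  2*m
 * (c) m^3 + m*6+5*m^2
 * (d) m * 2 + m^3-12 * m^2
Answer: d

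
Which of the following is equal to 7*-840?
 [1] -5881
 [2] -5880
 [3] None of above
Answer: 2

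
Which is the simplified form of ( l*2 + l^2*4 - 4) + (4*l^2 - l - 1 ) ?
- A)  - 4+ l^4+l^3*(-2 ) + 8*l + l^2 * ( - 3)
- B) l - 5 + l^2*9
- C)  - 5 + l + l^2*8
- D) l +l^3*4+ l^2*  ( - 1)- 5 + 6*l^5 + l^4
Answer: C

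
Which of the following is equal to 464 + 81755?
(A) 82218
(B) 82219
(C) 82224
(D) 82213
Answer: B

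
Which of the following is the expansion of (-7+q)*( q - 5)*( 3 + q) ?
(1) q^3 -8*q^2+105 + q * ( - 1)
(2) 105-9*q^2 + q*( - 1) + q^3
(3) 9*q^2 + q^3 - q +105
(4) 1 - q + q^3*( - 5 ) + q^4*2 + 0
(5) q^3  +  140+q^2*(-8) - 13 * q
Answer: 2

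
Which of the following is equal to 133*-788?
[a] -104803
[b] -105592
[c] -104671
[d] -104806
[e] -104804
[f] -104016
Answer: e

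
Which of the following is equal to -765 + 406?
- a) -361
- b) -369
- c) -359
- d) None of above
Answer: c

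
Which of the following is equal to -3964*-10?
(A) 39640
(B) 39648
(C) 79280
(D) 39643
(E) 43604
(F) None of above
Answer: A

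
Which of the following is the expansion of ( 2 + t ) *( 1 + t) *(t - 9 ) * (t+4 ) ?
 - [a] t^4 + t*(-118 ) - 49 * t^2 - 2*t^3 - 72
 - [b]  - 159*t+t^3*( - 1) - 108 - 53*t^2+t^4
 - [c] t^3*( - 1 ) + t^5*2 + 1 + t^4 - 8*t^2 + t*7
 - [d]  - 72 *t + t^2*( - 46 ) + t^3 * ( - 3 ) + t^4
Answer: a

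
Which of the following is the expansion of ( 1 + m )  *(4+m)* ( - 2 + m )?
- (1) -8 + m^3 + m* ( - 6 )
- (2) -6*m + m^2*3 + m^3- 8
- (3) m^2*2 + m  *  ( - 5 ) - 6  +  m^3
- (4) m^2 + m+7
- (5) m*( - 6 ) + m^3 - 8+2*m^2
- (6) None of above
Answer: 2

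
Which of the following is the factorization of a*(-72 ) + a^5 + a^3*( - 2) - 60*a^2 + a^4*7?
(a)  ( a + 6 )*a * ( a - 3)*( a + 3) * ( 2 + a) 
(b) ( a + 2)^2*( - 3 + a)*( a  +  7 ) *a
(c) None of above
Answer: c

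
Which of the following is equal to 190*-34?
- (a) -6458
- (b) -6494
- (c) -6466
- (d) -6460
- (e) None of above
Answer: d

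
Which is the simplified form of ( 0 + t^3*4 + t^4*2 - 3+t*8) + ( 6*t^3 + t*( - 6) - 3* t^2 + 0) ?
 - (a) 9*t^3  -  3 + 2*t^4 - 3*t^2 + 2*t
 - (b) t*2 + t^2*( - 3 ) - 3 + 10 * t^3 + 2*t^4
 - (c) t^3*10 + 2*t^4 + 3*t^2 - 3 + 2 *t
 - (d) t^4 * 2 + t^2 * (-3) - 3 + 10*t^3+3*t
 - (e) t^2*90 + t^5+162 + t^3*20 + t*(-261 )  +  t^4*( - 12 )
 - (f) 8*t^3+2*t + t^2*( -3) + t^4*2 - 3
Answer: b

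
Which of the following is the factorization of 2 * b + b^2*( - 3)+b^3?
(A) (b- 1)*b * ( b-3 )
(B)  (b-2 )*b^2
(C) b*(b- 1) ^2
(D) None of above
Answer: D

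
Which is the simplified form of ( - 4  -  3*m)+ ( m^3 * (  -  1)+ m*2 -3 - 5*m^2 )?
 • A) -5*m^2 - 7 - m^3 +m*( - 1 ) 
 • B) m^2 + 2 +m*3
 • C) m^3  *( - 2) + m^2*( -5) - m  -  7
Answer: A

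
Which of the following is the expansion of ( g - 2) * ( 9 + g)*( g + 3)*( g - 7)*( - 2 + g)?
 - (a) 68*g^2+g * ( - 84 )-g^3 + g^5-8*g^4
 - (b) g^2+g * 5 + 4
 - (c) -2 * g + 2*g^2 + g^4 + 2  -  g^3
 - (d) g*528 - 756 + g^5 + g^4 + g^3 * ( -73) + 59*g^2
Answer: d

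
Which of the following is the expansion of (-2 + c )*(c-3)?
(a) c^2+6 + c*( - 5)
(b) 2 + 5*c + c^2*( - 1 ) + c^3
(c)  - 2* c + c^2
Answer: a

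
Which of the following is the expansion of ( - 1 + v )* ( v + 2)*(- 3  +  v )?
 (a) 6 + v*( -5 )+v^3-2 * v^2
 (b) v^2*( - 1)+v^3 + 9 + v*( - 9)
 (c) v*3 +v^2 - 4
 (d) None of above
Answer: a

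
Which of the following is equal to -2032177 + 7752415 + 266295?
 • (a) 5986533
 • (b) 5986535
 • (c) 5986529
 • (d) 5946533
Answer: a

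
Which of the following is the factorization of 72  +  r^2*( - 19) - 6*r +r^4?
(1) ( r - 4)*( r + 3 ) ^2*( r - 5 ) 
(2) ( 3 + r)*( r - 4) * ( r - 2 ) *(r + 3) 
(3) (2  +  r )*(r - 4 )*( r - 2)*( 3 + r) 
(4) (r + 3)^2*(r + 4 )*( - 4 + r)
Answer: 2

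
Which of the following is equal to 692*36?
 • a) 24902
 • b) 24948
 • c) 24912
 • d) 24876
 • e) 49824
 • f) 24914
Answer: c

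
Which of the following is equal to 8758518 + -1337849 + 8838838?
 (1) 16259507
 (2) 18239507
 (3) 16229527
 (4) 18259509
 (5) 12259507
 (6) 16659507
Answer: 1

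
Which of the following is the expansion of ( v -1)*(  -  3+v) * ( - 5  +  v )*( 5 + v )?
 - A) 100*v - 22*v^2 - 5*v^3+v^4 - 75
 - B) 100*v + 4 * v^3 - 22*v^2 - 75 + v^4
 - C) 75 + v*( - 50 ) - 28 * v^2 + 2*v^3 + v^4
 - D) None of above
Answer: D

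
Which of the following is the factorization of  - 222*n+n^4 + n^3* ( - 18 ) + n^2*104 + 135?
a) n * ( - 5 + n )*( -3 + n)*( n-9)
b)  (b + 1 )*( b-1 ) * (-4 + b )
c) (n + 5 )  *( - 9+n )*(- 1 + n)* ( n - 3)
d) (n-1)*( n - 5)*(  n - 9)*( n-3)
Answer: d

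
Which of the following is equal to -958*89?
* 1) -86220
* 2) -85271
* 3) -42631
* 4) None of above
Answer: 4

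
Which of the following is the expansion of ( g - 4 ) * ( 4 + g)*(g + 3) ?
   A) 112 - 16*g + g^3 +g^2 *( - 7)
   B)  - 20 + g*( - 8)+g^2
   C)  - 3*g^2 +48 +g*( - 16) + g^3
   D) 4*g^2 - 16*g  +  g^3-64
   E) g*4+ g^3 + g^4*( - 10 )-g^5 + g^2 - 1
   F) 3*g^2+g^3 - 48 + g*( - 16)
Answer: F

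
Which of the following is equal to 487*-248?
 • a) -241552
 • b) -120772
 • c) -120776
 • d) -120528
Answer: c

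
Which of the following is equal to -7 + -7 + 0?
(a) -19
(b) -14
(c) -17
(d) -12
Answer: b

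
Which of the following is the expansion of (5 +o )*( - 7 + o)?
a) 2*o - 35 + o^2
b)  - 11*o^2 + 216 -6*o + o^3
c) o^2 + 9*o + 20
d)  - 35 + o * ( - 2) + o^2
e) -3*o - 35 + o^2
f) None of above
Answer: d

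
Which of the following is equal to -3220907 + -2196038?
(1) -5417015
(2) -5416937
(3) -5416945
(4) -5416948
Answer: 3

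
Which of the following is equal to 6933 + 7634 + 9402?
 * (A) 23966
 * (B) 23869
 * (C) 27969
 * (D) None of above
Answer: D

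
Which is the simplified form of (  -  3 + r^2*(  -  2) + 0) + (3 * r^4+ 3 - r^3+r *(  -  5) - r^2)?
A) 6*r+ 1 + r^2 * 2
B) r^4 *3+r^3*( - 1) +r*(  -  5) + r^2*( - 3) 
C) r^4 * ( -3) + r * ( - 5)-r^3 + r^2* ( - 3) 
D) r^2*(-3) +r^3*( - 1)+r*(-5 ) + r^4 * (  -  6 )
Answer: B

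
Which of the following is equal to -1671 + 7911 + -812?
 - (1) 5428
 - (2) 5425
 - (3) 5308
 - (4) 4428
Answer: 1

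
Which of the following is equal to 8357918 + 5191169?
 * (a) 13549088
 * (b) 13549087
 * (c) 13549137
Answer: b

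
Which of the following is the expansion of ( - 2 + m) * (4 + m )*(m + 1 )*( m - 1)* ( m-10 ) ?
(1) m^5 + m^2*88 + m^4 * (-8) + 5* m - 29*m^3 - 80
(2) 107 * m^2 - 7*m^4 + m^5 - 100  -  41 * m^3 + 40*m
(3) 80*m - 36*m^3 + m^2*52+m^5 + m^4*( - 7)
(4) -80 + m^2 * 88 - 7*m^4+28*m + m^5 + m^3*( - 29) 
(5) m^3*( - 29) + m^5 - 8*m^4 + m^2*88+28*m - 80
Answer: 5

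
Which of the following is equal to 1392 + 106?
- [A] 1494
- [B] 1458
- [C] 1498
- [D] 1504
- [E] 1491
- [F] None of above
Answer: C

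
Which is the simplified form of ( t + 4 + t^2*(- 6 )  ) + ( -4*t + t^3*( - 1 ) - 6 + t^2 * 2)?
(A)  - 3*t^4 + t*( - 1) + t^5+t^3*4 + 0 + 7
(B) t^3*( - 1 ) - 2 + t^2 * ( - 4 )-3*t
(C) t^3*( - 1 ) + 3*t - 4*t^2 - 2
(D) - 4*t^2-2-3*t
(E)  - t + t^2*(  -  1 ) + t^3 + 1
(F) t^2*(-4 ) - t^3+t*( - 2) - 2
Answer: B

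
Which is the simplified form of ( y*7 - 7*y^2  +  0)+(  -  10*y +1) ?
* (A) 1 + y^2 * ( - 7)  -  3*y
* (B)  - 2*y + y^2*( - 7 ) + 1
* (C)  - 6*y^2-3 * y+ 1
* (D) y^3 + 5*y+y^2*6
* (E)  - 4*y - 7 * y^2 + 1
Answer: A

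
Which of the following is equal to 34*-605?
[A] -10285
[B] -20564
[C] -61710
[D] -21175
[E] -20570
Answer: E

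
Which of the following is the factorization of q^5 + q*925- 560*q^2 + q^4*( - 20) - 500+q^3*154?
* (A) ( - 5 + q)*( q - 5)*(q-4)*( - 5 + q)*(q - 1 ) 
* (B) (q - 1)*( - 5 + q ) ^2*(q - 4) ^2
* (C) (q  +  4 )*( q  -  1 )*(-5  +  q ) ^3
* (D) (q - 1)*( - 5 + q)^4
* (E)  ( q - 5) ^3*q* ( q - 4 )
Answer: A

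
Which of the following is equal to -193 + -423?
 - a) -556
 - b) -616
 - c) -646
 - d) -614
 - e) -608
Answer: b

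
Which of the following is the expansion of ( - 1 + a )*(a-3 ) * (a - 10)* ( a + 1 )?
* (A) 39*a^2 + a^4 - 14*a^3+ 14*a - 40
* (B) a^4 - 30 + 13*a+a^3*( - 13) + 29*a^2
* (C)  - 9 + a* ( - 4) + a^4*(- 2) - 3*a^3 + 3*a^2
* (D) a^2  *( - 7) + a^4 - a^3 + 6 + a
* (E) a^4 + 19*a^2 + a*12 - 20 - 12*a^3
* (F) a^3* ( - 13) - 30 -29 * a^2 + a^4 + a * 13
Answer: B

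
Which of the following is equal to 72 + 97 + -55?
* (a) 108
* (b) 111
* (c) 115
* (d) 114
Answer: d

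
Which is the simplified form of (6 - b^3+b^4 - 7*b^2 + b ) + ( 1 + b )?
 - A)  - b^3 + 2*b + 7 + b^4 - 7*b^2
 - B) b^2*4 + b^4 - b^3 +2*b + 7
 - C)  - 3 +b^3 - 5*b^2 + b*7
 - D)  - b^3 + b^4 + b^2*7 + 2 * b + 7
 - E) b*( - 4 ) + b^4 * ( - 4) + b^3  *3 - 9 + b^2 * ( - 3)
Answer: A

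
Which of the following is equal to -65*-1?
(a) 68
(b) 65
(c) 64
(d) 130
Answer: b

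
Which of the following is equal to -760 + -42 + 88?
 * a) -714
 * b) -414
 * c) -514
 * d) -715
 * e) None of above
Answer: a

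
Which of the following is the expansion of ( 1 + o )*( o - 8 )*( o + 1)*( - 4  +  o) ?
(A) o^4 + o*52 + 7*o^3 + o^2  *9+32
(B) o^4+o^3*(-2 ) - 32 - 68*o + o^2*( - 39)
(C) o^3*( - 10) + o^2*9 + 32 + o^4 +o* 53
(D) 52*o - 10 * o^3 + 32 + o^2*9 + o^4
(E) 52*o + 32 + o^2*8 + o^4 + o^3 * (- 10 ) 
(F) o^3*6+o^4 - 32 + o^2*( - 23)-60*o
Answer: D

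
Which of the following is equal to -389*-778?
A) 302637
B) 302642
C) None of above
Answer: B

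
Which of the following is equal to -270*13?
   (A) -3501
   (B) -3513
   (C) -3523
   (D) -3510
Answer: D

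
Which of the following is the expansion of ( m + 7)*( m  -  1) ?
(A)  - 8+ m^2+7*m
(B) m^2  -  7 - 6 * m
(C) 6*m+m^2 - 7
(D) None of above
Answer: C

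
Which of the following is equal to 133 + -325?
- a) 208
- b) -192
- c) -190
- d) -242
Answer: b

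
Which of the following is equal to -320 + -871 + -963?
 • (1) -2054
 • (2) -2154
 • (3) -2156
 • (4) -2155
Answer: 2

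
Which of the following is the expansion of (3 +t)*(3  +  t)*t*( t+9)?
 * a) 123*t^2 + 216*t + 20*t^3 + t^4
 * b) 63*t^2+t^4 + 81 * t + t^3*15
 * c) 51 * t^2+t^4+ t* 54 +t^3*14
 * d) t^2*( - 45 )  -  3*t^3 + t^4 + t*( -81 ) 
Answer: b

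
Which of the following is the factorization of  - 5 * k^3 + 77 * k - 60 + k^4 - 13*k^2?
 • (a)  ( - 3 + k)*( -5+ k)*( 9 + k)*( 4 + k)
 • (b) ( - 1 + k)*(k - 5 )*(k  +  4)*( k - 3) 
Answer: b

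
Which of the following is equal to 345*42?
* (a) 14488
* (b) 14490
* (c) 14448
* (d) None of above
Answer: b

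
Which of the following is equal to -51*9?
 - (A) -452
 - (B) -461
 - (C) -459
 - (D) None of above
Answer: C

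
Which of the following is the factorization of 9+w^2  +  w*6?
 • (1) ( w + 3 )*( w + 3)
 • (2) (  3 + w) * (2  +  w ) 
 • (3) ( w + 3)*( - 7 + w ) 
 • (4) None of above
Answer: 1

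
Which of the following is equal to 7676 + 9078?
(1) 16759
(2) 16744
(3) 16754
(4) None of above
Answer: 3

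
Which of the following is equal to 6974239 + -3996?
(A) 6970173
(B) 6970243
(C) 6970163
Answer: B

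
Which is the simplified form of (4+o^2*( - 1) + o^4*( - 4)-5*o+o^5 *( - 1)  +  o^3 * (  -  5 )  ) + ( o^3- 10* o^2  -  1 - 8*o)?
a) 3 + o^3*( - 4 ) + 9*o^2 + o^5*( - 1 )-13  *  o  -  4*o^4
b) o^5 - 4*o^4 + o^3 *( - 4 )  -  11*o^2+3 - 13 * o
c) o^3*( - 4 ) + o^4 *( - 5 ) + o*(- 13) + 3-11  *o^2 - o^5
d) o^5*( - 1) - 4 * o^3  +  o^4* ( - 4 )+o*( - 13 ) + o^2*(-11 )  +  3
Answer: d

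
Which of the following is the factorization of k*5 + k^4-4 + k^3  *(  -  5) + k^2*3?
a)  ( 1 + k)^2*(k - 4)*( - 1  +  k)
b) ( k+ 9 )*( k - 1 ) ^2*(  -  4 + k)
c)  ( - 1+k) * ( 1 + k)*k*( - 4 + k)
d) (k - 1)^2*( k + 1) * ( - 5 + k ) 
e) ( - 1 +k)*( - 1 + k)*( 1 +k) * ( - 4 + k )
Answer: e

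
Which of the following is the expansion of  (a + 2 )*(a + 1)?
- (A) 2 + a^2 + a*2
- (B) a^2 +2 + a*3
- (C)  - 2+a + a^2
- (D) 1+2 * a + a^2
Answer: B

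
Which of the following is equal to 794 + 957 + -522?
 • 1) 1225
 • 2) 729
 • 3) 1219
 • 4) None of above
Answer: 4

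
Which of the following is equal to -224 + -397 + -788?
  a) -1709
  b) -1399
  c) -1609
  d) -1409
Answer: d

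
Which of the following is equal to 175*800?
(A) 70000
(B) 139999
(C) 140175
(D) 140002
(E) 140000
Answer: E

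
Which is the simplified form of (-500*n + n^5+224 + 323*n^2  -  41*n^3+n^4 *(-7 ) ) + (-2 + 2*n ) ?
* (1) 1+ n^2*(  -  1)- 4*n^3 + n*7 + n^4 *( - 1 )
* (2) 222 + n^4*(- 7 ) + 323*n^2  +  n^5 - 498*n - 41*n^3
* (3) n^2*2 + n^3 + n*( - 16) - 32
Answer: 2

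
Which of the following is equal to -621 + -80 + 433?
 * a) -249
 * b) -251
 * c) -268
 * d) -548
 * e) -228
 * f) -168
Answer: c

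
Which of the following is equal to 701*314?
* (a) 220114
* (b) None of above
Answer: a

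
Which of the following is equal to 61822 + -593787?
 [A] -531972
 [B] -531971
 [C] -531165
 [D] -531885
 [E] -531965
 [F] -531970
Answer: E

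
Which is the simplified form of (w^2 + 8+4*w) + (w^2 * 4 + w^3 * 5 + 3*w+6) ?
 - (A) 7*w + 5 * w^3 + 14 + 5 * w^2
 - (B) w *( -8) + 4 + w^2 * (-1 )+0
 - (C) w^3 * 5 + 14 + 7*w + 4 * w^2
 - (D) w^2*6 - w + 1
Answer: A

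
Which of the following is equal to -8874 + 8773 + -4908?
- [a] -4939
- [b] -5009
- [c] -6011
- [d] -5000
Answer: b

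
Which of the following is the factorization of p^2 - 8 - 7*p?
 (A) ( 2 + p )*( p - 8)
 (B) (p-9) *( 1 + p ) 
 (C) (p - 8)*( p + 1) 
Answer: C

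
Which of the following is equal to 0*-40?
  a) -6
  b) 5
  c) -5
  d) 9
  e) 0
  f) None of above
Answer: e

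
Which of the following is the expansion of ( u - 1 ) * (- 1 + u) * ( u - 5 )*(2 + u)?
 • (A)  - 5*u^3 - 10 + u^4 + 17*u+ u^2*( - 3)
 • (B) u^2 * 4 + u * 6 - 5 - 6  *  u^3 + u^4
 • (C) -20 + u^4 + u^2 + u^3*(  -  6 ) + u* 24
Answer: A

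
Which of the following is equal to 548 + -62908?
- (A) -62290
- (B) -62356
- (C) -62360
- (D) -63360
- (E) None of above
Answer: C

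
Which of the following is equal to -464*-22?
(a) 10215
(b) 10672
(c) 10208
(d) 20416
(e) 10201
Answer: c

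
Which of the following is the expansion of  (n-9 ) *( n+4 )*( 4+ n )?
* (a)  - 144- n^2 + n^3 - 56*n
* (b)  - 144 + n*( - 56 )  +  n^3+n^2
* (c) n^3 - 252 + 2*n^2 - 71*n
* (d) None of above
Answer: a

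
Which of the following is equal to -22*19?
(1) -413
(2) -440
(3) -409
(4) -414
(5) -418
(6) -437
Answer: 5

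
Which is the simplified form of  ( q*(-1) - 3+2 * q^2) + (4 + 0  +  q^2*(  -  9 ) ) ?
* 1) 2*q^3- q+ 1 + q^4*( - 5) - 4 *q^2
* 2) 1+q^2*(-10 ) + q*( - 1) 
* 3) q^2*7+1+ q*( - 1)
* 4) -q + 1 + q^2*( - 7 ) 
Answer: 4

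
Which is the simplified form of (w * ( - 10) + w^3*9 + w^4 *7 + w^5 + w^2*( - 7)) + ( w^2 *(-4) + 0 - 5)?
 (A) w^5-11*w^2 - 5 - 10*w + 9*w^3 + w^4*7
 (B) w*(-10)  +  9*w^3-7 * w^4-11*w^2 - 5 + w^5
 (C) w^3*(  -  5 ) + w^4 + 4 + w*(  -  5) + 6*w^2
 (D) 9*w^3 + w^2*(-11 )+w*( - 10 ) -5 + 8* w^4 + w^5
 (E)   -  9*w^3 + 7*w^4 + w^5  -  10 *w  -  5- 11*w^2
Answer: A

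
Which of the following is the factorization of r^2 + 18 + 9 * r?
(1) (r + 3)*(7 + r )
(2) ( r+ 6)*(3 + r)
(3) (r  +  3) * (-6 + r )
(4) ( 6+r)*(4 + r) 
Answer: 2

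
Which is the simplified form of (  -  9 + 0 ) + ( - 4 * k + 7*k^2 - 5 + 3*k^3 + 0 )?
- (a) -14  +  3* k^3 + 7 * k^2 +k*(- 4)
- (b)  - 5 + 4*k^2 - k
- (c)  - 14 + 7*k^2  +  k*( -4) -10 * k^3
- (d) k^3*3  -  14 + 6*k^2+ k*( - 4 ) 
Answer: a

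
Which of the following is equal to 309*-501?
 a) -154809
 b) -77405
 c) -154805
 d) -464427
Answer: a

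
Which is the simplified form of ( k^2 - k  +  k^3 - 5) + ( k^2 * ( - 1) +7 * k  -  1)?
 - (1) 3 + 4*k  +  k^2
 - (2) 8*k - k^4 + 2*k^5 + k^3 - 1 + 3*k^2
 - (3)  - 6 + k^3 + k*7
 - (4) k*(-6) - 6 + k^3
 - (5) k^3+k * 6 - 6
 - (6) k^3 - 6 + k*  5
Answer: 5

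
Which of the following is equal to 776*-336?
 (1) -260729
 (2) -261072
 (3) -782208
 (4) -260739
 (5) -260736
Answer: 5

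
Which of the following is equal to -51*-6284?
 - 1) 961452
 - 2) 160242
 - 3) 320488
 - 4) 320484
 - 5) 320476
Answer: 4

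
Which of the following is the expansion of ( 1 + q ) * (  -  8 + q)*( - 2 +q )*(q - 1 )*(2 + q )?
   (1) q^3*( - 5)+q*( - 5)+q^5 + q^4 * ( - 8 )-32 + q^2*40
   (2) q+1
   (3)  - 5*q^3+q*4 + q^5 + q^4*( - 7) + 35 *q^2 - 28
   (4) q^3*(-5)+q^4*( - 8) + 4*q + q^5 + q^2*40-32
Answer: 4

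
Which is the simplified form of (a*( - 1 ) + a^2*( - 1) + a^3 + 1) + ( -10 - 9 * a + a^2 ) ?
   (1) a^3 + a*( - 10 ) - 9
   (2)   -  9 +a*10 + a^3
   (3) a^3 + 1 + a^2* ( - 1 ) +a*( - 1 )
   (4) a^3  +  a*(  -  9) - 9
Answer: 1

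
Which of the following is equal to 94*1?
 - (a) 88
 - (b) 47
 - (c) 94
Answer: c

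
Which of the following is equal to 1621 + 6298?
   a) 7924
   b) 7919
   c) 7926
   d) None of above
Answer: b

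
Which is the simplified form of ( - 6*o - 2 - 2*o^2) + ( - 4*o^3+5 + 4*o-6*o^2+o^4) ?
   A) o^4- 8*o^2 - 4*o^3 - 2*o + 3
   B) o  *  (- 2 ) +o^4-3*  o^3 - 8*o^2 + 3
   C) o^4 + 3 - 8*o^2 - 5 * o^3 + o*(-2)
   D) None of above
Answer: A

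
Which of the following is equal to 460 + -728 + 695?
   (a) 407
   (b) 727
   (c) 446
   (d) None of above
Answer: d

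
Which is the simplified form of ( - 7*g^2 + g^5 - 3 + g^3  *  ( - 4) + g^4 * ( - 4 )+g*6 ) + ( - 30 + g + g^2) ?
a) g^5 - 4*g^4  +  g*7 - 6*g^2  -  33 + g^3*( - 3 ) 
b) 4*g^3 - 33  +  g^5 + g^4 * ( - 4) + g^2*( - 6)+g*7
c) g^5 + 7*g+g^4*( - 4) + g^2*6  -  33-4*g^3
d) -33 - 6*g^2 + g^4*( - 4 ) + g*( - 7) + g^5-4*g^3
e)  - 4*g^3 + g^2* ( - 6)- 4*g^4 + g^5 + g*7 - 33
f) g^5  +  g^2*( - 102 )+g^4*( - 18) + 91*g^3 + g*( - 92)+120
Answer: e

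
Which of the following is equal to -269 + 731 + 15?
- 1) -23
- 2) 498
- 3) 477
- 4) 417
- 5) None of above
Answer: 3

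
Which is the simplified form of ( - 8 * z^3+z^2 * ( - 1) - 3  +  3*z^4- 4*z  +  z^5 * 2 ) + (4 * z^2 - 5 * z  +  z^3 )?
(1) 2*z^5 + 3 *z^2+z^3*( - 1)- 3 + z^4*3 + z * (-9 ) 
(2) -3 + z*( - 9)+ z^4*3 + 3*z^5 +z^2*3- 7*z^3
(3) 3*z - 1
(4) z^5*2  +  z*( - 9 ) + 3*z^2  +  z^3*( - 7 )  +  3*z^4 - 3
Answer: 4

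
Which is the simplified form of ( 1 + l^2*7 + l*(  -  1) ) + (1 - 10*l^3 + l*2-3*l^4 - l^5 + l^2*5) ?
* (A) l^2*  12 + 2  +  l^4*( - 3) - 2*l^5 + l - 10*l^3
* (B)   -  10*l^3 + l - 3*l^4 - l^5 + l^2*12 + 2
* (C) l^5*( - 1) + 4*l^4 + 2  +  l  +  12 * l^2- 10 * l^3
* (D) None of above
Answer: B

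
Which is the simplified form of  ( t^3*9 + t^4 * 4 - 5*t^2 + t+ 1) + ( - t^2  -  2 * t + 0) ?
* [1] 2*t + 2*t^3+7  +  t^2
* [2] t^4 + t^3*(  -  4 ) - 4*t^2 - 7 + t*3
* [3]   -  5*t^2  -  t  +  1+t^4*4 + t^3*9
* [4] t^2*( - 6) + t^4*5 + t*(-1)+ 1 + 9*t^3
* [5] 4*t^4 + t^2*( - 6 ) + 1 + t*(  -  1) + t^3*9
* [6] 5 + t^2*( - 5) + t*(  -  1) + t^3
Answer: 5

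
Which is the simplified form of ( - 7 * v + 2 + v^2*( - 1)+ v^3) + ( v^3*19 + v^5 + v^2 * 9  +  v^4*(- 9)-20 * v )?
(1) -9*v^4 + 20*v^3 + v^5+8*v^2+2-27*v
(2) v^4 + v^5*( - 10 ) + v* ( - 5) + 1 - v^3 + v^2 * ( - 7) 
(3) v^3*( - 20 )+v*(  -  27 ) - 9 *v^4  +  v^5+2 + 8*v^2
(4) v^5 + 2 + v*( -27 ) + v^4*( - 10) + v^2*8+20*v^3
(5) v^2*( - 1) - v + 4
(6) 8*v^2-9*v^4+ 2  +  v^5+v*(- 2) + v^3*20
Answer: 1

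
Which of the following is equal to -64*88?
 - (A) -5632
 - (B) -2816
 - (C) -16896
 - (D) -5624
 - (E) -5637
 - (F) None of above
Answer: A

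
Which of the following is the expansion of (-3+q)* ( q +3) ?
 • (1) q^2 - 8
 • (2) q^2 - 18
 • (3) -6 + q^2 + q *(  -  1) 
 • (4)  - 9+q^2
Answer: 4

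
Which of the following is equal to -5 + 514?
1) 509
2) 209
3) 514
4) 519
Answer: 1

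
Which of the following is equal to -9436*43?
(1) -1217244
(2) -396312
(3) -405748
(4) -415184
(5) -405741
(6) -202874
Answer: 3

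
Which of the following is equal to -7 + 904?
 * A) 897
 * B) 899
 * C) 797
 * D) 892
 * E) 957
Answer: A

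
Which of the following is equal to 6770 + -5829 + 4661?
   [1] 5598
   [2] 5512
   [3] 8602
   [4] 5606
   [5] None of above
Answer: 5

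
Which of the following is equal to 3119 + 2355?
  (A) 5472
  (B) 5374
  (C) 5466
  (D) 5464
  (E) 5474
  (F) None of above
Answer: E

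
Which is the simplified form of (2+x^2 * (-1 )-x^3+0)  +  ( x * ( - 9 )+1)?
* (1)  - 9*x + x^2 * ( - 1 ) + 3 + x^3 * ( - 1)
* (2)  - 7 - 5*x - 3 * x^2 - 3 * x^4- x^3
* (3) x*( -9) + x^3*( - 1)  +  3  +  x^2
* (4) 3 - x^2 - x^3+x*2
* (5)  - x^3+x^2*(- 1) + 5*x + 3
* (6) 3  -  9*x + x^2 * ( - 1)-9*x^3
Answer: 1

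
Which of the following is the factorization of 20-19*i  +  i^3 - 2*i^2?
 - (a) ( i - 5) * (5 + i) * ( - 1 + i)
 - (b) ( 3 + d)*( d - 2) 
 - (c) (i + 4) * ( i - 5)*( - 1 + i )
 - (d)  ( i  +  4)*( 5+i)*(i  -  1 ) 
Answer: c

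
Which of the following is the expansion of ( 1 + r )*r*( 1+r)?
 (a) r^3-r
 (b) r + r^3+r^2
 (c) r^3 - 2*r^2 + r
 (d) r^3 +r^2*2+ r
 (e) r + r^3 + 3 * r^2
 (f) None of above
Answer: d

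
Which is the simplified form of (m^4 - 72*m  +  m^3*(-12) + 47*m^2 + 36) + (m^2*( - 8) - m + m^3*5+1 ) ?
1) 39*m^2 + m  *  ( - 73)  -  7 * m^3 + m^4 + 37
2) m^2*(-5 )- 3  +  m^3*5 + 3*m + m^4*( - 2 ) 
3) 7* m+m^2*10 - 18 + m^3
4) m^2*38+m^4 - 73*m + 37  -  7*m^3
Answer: 1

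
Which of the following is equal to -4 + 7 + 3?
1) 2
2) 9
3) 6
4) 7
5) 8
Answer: 3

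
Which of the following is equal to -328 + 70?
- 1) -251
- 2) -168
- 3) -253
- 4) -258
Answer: 4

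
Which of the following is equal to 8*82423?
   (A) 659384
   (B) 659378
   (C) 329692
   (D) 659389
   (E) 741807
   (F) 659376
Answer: A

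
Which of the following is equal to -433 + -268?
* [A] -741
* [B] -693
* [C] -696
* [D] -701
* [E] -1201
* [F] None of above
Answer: D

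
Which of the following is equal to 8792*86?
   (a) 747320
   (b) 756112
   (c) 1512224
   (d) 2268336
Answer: b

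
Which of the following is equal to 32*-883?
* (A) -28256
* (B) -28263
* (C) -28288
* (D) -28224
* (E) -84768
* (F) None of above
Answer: A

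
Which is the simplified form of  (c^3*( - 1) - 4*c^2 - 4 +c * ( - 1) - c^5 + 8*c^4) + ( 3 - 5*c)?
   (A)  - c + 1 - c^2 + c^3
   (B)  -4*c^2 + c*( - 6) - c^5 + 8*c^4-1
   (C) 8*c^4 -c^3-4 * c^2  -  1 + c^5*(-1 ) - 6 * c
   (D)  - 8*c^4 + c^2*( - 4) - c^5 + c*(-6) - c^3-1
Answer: C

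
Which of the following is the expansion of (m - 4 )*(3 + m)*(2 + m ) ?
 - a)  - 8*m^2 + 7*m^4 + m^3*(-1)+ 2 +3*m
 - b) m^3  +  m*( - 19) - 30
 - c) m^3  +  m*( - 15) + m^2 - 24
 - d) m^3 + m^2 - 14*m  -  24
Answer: d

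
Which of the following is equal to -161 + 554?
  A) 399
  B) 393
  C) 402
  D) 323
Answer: B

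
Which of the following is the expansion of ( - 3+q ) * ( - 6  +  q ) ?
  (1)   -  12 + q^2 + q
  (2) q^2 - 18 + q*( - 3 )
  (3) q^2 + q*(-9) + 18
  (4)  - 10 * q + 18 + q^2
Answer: 3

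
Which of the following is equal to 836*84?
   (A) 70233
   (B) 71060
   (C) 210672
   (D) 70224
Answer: D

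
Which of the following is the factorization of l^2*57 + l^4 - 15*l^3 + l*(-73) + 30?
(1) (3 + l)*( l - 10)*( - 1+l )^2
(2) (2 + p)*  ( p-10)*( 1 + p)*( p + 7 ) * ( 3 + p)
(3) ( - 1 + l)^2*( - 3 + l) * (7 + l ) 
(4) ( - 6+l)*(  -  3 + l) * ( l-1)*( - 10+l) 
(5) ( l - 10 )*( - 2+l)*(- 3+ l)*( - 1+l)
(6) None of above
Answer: 6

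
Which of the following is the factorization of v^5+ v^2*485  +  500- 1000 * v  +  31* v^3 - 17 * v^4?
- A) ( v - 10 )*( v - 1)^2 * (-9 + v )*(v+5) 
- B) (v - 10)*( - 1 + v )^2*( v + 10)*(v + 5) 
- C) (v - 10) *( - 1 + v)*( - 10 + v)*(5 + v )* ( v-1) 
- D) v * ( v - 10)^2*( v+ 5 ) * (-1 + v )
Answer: C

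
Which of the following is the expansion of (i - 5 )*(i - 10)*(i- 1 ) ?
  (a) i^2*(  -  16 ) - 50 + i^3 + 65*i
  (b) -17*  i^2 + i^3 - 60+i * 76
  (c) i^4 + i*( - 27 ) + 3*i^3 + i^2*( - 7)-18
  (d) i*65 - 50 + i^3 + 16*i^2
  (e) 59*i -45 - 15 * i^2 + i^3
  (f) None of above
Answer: a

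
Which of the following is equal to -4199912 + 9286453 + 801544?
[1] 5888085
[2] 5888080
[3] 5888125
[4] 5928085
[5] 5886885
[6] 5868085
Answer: 1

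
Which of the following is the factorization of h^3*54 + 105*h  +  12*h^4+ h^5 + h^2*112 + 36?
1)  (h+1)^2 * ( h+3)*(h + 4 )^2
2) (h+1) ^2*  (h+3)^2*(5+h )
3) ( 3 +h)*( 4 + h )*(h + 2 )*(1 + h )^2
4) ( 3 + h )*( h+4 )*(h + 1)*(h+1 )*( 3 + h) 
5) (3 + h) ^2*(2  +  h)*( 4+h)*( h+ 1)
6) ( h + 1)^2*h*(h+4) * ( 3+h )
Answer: 4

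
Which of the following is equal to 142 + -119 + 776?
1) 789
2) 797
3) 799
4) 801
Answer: 3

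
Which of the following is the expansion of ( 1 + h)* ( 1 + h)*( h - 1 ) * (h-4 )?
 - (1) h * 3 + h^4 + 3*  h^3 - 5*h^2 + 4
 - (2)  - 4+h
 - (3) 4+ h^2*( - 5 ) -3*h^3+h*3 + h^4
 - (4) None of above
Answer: 3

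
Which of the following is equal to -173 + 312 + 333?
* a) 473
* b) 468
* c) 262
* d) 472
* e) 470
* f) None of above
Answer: d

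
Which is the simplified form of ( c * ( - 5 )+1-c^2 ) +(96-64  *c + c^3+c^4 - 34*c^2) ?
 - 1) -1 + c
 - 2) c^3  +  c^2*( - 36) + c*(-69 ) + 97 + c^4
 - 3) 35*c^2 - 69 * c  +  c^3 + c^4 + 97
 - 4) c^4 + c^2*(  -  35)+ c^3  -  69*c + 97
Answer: 4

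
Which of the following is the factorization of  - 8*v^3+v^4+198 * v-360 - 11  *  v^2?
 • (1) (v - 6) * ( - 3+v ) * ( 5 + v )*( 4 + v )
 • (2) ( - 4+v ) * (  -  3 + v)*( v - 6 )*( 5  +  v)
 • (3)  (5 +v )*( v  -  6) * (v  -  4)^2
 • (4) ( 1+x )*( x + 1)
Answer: 2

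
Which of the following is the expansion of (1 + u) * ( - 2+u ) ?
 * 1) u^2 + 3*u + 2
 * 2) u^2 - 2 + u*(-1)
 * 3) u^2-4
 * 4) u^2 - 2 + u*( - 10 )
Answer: 2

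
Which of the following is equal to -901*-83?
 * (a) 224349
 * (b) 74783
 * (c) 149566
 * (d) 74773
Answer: b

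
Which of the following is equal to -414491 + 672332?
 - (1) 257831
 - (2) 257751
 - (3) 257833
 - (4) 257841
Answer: 4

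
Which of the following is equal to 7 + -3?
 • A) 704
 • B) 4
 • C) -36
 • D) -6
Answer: B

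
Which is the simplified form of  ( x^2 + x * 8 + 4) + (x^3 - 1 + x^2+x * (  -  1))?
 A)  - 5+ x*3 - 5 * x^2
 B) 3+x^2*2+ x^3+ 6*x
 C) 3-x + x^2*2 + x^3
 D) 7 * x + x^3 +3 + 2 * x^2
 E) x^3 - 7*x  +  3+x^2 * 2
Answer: D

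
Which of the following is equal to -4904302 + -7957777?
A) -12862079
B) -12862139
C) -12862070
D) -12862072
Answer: A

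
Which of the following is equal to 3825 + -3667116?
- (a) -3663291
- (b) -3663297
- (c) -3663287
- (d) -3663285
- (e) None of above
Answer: a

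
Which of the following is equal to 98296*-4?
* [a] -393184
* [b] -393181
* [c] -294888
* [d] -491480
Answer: a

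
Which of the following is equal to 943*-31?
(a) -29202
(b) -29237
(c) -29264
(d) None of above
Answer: d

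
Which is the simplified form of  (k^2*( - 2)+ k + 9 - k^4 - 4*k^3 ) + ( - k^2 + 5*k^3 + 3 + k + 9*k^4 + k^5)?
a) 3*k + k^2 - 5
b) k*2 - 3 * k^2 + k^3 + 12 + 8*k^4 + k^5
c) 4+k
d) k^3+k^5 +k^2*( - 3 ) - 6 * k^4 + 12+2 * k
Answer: b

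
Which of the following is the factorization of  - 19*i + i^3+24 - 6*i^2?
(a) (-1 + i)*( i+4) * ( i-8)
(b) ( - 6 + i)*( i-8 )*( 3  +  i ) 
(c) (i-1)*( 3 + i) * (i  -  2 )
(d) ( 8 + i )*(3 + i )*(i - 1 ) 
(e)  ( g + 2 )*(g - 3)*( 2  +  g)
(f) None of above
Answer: f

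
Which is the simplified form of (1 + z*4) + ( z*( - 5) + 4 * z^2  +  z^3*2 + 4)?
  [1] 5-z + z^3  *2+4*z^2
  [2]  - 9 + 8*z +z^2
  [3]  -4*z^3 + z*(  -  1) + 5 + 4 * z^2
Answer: 1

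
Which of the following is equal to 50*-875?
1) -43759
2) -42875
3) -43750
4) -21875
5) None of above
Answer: 3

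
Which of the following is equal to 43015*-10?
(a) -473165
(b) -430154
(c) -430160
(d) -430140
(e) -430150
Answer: e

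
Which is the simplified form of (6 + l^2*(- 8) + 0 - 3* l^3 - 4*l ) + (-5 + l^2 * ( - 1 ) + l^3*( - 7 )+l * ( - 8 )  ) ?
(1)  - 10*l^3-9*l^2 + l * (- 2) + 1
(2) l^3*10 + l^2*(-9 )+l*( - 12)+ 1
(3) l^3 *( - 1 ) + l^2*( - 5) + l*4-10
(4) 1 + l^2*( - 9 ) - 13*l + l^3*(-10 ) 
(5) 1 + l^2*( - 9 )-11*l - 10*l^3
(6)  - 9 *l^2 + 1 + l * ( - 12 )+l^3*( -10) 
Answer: 6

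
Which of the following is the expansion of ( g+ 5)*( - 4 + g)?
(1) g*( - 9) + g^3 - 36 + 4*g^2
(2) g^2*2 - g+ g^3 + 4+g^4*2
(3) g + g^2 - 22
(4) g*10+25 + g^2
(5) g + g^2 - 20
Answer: 5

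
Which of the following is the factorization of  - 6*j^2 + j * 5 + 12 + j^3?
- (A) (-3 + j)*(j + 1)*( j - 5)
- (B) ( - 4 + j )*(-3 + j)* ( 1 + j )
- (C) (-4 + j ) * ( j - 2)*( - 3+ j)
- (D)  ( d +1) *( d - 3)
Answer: B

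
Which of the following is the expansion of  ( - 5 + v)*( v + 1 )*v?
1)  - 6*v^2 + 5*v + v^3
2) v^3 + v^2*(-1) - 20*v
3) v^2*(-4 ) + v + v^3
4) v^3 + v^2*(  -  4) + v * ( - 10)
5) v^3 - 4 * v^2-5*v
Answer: 5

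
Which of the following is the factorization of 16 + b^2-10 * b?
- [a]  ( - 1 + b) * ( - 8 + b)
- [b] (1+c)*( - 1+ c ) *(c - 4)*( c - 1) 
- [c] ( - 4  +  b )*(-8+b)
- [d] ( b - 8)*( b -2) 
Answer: d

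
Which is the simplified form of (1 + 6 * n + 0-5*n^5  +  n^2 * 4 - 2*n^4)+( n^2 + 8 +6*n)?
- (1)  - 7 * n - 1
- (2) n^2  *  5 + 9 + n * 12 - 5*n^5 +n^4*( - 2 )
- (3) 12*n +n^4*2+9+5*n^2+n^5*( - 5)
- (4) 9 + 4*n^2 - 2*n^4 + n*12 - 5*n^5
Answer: 2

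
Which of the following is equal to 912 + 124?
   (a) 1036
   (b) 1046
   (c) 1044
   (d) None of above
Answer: a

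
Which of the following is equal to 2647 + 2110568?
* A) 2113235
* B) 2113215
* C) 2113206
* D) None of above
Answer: B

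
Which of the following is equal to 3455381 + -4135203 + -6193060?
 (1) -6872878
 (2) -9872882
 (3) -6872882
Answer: 3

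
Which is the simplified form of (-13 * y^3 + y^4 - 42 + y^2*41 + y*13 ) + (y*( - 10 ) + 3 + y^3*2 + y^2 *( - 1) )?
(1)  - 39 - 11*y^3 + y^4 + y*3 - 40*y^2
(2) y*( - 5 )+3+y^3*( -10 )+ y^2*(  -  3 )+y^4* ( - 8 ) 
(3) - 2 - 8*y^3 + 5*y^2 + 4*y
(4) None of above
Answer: 4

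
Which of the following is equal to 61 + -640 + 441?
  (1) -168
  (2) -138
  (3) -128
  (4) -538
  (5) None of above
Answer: 2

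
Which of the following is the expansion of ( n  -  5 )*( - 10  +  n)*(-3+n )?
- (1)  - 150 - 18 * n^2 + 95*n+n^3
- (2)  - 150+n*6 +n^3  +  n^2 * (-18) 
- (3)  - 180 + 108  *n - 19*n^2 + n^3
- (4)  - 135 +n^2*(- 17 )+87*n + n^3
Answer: 1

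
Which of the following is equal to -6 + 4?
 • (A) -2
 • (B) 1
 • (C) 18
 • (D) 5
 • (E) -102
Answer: A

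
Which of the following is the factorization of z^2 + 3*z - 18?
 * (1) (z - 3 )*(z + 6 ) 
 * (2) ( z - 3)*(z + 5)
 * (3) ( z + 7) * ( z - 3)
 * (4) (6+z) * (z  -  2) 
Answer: 1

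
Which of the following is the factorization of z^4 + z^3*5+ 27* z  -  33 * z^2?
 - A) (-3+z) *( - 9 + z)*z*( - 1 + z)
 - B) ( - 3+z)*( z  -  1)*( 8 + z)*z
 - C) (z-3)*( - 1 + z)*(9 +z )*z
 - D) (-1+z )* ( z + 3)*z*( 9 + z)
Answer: C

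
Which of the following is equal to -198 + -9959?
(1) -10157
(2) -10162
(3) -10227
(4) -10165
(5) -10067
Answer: 1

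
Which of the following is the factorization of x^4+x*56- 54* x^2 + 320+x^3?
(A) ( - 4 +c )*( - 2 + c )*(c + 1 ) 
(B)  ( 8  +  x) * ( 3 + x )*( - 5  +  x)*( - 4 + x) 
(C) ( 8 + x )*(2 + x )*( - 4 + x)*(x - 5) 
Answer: C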